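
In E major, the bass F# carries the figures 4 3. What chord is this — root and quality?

The figures 4 3 indicate a seventh chord in second inversion.
In second inversion the root lies a fourth above the bass: a fourth above F# in E major is B.
The chord tones are F#, A, B, D#, giving B dominant seventh.

B dominant seventh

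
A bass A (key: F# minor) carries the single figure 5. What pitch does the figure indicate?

Counting 4 letter steps above A lands on E; in F# minor, that letter is E.

E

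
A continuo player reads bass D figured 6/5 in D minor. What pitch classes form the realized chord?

The written figures 6/5 are shorthand for 6/5/3: the 3 is implied.
A third above D in this key is F.
A fifth above D in this key is A.
A sixth above D in this key is Bb.
Together with the bass D, this spells Bb major seventh in first inversion.

D, F, A, Bb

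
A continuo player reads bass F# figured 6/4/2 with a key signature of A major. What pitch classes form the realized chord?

F#, G#, B, D

A second above F# in this key is G#.
A fourth above F# in this key is B.
A sixth above F# in this key is D.
Together with the bass F#, this spells G# half-diminished seventh in third inversion.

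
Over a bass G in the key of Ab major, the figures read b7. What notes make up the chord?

The written figures b7 are shorthand for 7/5/3: the 5/3 are implied.
A third above G in this key is Bb.
A fifth above G in this key is Db.
A seventh above G in this key is F, lowered to Fb by the flat.
Together with the bass G, this spells G diminished seventh in root position.

G, Bb, Db, Fb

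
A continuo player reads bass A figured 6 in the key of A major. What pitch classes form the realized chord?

A, C#, F#

The written figures 6 are shorthand for 6/3: the 3 is implied.
A third above A in this key is C#.
A sixth above A in this key is F#.
Together with the bass A, this spells F# minor in first inversion.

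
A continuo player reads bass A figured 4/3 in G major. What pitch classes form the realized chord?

The written figures 4/3 are shorthand for 6/4/3: the 6 is implied.
A third above A in this key is C.
A fourth above A in this key is D.
A sixth above A in this key is F#.
Together with the bass A, this spells D dominant seventh in second inversion.

A, C, D, F#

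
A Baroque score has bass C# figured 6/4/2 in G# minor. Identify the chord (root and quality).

The figures 6/4/2 indicate a seventh chord in third inversion.
In third inversion the root lies a second above the bass: a second above C# in G# minor is D#.
The chord tones are C#, D#, F#, A#, giving D# minor seventh.

D# minor seventh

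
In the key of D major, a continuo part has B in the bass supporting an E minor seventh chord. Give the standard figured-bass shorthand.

B is the fifth of E minor seventh, so the chord is in second inversion.
A seventh chord in second inversion is figured 6/4/3, conventionally abbreviated 4/3.

4/3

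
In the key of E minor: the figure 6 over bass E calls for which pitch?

Counting 5 letter steps above E lands on C; in E minor, that letter is C.

C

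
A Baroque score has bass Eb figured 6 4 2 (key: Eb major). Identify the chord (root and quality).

F minor seventh

The figures 6 4 2 indicate a seventh chord in third inversion.
In third inversion the root lies a second above the bass: a second above Eb in Eb major is F.
The chord tones are Eb, F, Ab, C, giving F minor seventh.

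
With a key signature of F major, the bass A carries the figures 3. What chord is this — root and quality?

The figures 3 indicate a triad in root position.
In root position the bass is the root, so the root is A.
The chord tones are A, C, E, giving A minor.

A minor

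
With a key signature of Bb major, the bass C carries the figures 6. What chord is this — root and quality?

The figures 6 indicate a triad in first inversion.
In first inversion the root lies a sixth above the bass: a sixth above C in Bb major is A.
The chord tones are C, Eb, A, giving A diminished.

A diminished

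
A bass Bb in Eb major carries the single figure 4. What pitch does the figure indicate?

Eb

Counting 3 letter steps above Bb lands on E; in Eb major, that letter is Eb.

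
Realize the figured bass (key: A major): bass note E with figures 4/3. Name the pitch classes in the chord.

The written figures 4/3 are shorthand for 6/4/3: the 6 is implied.
A third above E in this key is G#.
A fourth above E in this key is A.
A sixth above E in this key is C#.
Together with the bass E, this spells A major seventh in second inversion.

E, G#, A, C#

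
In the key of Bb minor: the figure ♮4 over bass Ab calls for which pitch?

Counting 3 letter steps above Ab lands on D; in Bb minor, that letter is Db.
The ♮4 figure makes it natural, giving D.

D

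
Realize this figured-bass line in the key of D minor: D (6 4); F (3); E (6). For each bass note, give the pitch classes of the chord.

D, G, Bb | F, A, C | E, G, C

D (6/4): D, G, Bb.
F (5/3): F, A, C.
E (6/3): E, G, C.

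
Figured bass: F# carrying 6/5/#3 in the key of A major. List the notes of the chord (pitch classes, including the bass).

A third above F# in this key is A, raised to A# by the sharp.
A fifth above F# in this key is C#.
A sixth above F# in this key is D.
Together with the bass F#, this spells D augmented major seventh in first inversion.

F#, A#, C#, D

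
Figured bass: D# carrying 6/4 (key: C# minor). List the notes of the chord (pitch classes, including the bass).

A fourth above D# in this key is G#.
A sixth above D# in this key is B.
Together with the bass D#, this spells G# minor in second inversion.

D#, G#, B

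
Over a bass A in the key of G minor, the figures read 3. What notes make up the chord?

The written figures 3 are shorthand for 5/3: the 5 is implied.
A third above A in this key is C.
A fifth above A in this key is Eb.
Together with the bass A, this spells A diminished in root position.

A, C, Eb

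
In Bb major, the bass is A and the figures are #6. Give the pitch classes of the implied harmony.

A, C, F#

The written figures #6 are shorthand for 6/3: the 3 is implied.
A third above A in this key is C.
A sixth above A in this key is F, raised to F# by the sharp.
Together with the bass A, this spells F# diminished in first inversion.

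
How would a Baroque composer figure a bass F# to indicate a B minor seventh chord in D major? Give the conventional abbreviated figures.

F# is the fifth of B minor seventh, so the chord is in second inversion.
A seventh chord in second inversion is figured 6/4/3, conventionally abbreviated 4/3.

4/3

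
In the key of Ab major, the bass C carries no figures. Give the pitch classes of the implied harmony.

C, Eb, G

An unfigured bass implies 5/3.
A third above C in this key is Eb.
A fifth above C in this key is G.
Together with the bass C, this spells C minor in root position.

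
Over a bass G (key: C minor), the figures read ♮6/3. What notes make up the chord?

A third above G in this key is Bb.
A sixth above G in this key is Eb, made natural (E) by the ♮ figure.
Together with the bass G, this spells E diminished in first inversion.

G, Bb, E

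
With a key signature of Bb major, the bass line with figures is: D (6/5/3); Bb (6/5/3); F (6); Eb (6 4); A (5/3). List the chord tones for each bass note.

D, F, A, Bb | Bb, D, F, G | F, A, D | Eb, A, C | A, C, Eb

D (6/5/3): D, F, A, Bb.
Bb (6/5/3): Bb, D, F, G.
F (6/3): F, A, D.
Eb (6/4): Eb, A, C.
A (5/3): A, C, Eb.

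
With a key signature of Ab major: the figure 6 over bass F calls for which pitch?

Db

Counting 5 letter steps above F lands on D; in Ab major, that letter is Db.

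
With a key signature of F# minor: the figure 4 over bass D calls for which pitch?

Counting 3 letter steps above D lands on G; in F# minor, that letter is G#.

G#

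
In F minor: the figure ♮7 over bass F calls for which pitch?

E

Counting 6 letter steps above F lands on E; in F minor, that letter is Eb.
The ♮7 figure makes it natural, giving E.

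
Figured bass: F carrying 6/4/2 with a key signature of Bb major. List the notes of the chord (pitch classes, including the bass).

A second above F in this key is G.
A fourth above F in this key is Bb.
A sixth above F in this key is D.
Together with the bass F, this spells G minor seventh in third inversion.

F, G, Bb, D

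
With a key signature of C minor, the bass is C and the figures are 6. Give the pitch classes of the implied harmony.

C, Eb, Ab

The written figures 6 are shorthand for 6/3: the 3 is implied.
A third above C in this key is Eb.
A sixth above C in this key is Ab.
Together with the bass C, this spells Ab major in first inversion.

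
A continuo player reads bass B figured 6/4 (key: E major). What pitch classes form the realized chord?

B, E, G#

A fourth above B in this key is E.
A sixth above B in this key is G#.
Together with the bass B, this spells E major in second inversion.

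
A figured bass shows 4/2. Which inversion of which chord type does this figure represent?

seventh chord, third inversion

4/2 is shorthand for 6/4/2.
Intervals of 6/4/2 above the bass form a seventh chord; the bass is the seventh, so this is third inversion.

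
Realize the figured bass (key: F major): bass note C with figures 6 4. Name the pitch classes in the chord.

C, F, A

A fourth above C in this key is F.
A sixth above C in this key is A.
Together with the bass C, this spells F major in second inversion.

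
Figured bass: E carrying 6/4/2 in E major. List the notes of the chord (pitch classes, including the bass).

E, F#, A, C#

A second above E in this key is F#.
A fourth above E in this key is A.
A sixth above E in this key is C#.
Together with the bass E, this spells F# minor seventh in third inversion.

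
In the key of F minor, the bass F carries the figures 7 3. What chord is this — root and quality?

F minor seventh

The figures 7 3 indicate a seventh chord in root position.
In root position the bass is the root, so the root is F.
The chord tones are F, Ab, C, Eb, giving F minor seventh.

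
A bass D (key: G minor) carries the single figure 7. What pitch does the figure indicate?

C

Counting 6 letter steps above D lands on C; in G minor, that letter is C.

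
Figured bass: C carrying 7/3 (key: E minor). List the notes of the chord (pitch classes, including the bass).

C, E, G, B

The written figures 7/3 are shorthand for 7/5/3: the 5 is implied.
A third above C in this key is E.
A fifth above C in this key is G.
A seventh above C in this key is B.
Together with the bass C, this spells C major seventh in root position.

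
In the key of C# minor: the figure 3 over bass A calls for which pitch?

Counting 2 letter steps above A lands on C; in C# minor, that letter is C#.

C#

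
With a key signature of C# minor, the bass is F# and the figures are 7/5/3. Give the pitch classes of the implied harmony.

F#, A, C#, E

A third above F# in this key is A.
A fifth above F# in this key is C#.
A seventh above F# in this key is E.
Together with the bass F#, this spells F# minor seventh in root position.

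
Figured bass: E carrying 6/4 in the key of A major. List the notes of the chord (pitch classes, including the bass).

E, A, C#

A fourth above E in this key is A.
A sixth above E in this key is C#.
Together with the bass E, this spells A major in second inversion.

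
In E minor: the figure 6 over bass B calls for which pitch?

G

Counting 5 letter steps above B lands on G; in E minor, that letter is G.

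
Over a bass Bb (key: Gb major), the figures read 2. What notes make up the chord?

Bb, Cb, Eb, Gb

The written figures 2 are shorthand for 6/4/2: the 6/4 are implied.
A second above Bb in this key is Cb.
A fourth above Bb in this key is Eb.
A sixth above Bb in this key is Gb.
Together with the bass Bb, this spells Cb major seventh in third inversion.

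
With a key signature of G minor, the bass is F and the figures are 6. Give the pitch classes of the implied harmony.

The written figures 6 are shorthand for 6/3: the 3 is implied.
A third above F in this key is A.
A sixth above F in this key is D.
Together with the bass F, this spells D minor in first inversion.

F, A, D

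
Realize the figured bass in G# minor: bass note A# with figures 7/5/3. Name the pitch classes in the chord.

A#, C#, E, G#

A third above A# in this key is C#.
A fifth above A# in this key is E.
A seventh above A# in this key is G#.
Together with the bass A#, this spells A# half-diminished seventh in root position.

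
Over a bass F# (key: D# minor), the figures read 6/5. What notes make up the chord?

The written figures 6/5 are shorthand for 6/5/3: the 3 is implied.
A third above F# in this key is A#.
A fifth above F# in this key is C#.
A sixth above F# in this key is D#.
Together with the bass F#, this spells D# minor seventh in first inversion.

F#, A#, C#, D#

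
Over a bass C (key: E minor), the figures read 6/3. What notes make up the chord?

C, E, A

A third above C in this key is E.
A sixth above C in this key is A.
Together with the bass C, this spells A minor in first inversion.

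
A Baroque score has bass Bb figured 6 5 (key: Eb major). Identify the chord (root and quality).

The figures 6 5 indicate a seventh chord in first inversion.
In first inversion the root lies a sixth above the bass: a sixth above Bb in Eb major is G.
The chord tones are Bb, D, F, G, giving G minor seventh.

G minor seventh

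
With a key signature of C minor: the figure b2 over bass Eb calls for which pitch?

Fb

Counting 1 letter step above Eb lands on F; in C minor, that letter is F.
The b2 figure lowers it a semitone, giving Fb.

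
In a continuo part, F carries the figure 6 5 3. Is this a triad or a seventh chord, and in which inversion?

seventh chord, first inversion

Intervals of 6/5/3 above the bass form a seventh chord; the bass is the third, so this is first inversion.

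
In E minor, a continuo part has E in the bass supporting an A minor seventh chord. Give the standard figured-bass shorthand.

E is the fifth of A minor seventh, so the chord is in second inversion.
A seventh chord in second inversion is figured 6/4/3, conventionally abbreviated 4/3.

4/3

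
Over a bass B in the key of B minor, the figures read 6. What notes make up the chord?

B, D, G

The written figures 6 are shorthand for 6/3: the 3 is implied.
A third above B in this key is D.
A sixth above B in this key is G.
Together with the bass B, this spells G major in first inversion.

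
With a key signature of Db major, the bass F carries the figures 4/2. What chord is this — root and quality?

The figures 4/2 indicate a seventh chord in third inversion.
In third inversion the root lies a second above the bass: a second above F in Db major is Gb.
The chord tones are F, Gb, Bb, Db, giving Gb major seventh.

Gb major seventh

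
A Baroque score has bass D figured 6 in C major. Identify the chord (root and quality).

B diminished

The figures 6 indicate a triad in first inversion.
In first inversion the root lies a sixth above the bass: a sixth above D in C major is B.
The chord tones are D, F, B, giving B diminished.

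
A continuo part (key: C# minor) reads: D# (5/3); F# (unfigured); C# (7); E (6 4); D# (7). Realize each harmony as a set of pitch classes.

D# (5/3): D#, F#, A.
F# (5/3): F#, A, C#.
C# (7/5/3): C#, E, G#, B.
E (6/4): E, A, C#.
D# (7/5/3): D#, F#, A, C#.

D#, F#, A | F#, A, C# | C#, E, G#, B | E, A, C# | D#, F#, A, C#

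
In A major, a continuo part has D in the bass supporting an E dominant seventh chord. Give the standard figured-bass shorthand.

4/2

D is the seventh of E dominant seventh, so the chord is in third inversion.
A seventh chord in third inversion is figured 6/4/2, conventionally abbreviated 4/2.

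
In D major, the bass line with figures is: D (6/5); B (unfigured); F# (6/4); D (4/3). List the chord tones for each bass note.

D (6/5/3): D, F#, A, B.
B (5/3): B, D, F#.
F# (6/4): F#, B, D.
D (6/4/3): D, F#, G, B.

D, F#, A, B | B, D, F# | F#, B, D | D, F#, G, B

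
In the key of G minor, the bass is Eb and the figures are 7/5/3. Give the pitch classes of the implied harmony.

Eb, G, Bb, D

A third above Eb in this key is G.
A fifth above Eb in this key is Bb.
A seventh above Eb in this key is D.
Together with the bass Eb, this spells Eb major seventh in root position.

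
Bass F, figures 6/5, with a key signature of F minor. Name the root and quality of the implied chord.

Db major seventh

The figures 6/5 indicate a seventh chord in first inversion.
In first inversion the root lies a sixth above the bass: a sixth above F in F minor is Db.
The chord tones are F, Ab, C, Db, giving Db major seventh.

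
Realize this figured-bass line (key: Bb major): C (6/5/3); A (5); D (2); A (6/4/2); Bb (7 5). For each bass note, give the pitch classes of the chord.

C (6/5/3): C, Eb, G, A.
A (5/3): A, C, Eb.
D (6/4/2): D, Eb, G, Bb.
A (6/4/2): A, Bb, D, F.
Bb (7/5/3): Bb, D, F, A.

C, Eb, G, A | A, C, Eb | D, Eb, G, Bb | A, Bb, D, F | Bb, D, F, A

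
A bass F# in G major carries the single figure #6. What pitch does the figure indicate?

Counting 5 letter steps above F# lands on D; in G major, that letter is D.
The #6 figure raises it a semitone, giving D#.

D#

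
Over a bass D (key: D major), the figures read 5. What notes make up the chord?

D, F#, A

The written figures 5 are shorthand for 5/3: the 3 is implied.
A third above D in this key is F#.
A fifth above D in this key is A.
Together with the bass D, this spells D major in root position.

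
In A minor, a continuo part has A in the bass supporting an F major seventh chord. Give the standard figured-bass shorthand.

A is the third of F major seventh, so the chord is in first inversion.
A seventh chord in first inversion is figured 6/5/3, conventionally abbreviated 6/5.

6/5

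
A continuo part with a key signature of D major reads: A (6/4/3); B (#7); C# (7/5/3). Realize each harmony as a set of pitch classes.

A, C#, D, F# | B, D, F#, A# | C#, E, G, B

A (6/4/3): A, C#, D, F#.
B (#7/5/3): B, D, F#, A#.
C# (7/5/3): C#, E, G, B.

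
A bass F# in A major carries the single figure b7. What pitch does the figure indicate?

Eb

Counting 6 letter steps above F# lands on E; in A major, that letter is E.
The b7 figure lowers it a semitone, giving Eb.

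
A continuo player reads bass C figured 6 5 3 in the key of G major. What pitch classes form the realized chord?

C, E, G, A

A third above C in this key is E.
A fifth above C in this key is G.
A sixth above C in this key is A.
Together with the bass C, this spells A minor seventh in first inversion.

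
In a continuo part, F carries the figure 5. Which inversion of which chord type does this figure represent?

5 is shorthand for 5/3.
Intervals of 5/3 above the bass form a triad; the bass is the root, so this is root position.

triad, root position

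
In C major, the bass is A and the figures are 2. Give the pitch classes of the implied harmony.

The written figures 2 are shorthand for 6/4/2: the 6/4 are implied.
A second above A in this key is B.
A fourth above A in this key is D.
A sixth above A in this key is F.
Together with the bass A, this spells B half-diminished seventh in third inversion.

A, B, D, F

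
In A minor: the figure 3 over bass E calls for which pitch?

Counting 2 letter steps above E lands on G; in A minor, that letter is G.

G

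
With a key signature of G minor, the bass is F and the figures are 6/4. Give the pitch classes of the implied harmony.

A fourth above F in this key is Bb.
A sixth above F in this key is D.
Together with the bass F, this spells Bb major in second inversion.

F, Bb, D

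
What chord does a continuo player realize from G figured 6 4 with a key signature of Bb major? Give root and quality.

C minor

The figures 6 4 indicate a triad in second inversion.
In second inversion the root lies a fourth above the bass: a fourth above G in Bb major is C.
The chord tones are G, C, Eb, giving C minor.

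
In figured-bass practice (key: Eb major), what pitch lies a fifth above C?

G

Counting 4 letter steps above C lands on G; in Eb major, that letter is G.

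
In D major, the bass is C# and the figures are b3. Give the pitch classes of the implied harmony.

C#, Eb, G

The written figures b3 are shorthand for 5/3: the 5 is implied.
A third above C# in this key is E, lowered to Eb by the flat.
A fifth above C# in this key is G.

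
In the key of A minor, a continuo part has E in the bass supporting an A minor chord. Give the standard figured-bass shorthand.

6/4

E is the fifth of A minor, so the chord is in second inversion.
A triad in second inversion is figured 6/4, conventionally abbreviated 6/4.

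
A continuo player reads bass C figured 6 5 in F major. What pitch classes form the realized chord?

The written figures 6 5 are shorthand for 6/5/3: the 3 is implied.
A third above C in this key is E.
A fifth above C in this key is G.
A sixth above C in this key is A.
Together with the bass C, this spells A minor seventh in first inversion.

C, E, G, A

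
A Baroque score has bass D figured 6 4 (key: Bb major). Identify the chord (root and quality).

G minor

The figures 6 4 indicate a triad in second inversion.
In second inversion the root lies a fourth above the bass: a fourth above D in Bb major is G.
The chord tones are D, G, Bb, giving G minor.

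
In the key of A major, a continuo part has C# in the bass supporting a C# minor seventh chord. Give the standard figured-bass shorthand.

C# is the root of C# minor seventh, so the chord is in root position.
A seventh chord in root position is figured 7/5/3, conventionally abbreviated 7.

7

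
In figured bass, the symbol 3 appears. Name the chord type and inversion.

3 is shorthand for 5/3.
Intervals of 5/3 above the bass form a triad; the bass is the root, so this is root position.

triad, root position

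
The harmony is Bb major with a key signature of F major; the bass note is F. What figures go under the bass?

F is the fifth of Bb major, so the chord is in second inversion.
A triad in second inversion is figured 6/4, conventionally abbreviated 6/4.

6/4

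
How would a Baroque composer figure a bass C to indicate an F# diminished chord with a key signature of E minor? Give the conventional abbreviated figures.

6/4

C is the fifth of F# diminished, so the chord is in second inversion.
A triad in second inversion is figured 6/4, conventionally abbreviated 6/4.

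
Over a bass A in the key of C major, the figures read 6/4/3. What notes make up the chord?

A third above A in this key is C.
A fourth above A in this key is D.
A sixth above A in this key is F.
Together with the bass A, this spells D minor seventh in second inversion.

A, C, D, F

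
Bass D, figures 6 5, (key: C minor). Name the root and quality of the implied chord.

The figures 6 5 indicate a seventh chord in first inversion.
In first inversion the root lies a sixth above the bass: a sixth above D in C minor is Bb.
The chord tones are D, F, Ab, Bb, giving Bb dominant seventh.

Bb dominant seventh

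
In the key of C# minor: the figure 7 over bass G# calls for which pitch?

Counting 6 letter steps above G# lands on F; in C# minor, that letter is F#.

F#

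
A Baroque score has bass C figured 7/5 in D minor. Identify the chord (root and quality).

The figures 7/5 indicate a seventh chord in root position.
In root position the bass is the root, so the root is C.
The chord tones are C, E, G, Bb, giving C dominant seventh.

C dominant seventh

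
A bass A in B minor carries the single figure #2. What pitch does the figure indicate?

B#

Counting 1 letter step above A lands on B; in B minor, that letter is B.
The #2 figure raises it a semitone, giving B#.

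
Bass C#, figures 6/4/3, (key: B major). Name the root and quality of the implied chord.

F# dominant seventh

The figures 6/4/3 indicate a seventh chord in second inversion.
In second inversion the root lies a fourth above the bass: a fourth above C# in B major is F#.
The chord tones are C#, E, F#, A#, giving F# dominant seventh.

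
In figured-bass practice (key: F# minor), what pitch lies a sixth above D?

Counting 5 letter steps above D lands on B; in F# minor, that letter is B.

B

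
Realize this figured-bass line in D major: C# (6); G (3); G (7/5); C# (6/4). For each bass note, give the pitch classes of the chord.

C# (6/3): C#, E, A.
G (5/3): G, B, D.
G (7/5/3): G, B, D, F#.
C# (6/4): C#, F#, A.

C#, E, A | G, B, D | G, B, D, F# | C#, F#, A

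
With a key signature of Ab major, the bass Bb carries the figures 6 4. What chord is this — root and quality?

Eb major

The figures 6 4 indicate a triad in second inversion.
In second inversion the root lies a fourth above the bass: a fourth above Bb in Ab major is Eb.
The chord tones are Bb, Eb, G, giving Eb major.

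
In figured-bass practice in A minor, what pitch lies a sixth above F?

D

Counting 5 letter steps above F lands on D; in A minor, that letter is D.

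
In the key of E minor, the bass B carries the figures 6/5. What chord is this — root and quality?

G major seventh

The figures 6/5 indicate a seventh chord in first inversion.
In first inversion the root lies a sixth above the bass: a sixth above B in E minor is G.
The chord tones are B, D, F#, G, giving G major seventh.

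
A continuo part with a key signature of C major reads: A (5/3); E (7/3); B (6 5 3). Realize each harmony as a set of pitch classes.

A, C, E | E, G, B, D | B, D, F, G

A (5/3): A, C, E.
E (7/5/3): E, G, B, D.
B (6/5/3): B, D, F, G.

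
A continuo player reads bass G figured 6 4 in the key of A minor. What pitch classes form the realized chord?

A fourth above G in this key is C.
A sixth above G in this key is E.
Together with the bass G, this spells C major in second inversion.

G, C, E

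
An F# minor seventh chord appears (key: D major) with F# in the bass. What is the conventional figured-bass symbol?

7

F# is the root of F# minor seventh, so the chord is in root position.
A seventh chord in root position is figured 7/5/3, conventionally abbreviated 7.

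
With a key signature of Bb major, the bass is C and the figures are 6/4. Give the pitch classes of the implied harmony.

A fourth above C in this key is F.
A sixth above C in this key is A.
Together with the bass C, this spells F major in second inversion.

C, F, A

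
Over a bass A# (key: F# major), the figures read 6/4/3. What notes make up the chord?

A#, C#, D#, F#

A third above A# in this key is C#.
A fourth above A# in this key is D#.
A sixth above A# in this key is F#.
Together with the bass A#, this spells D# minor seventh in second inversion.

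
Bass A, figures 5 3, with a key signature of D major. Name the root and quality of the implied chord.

The figures 5 3 indicate a triad in root position.
In root position the bass is the root, so the root is A.
The chord tones are A, C#, E, giving A major.

A major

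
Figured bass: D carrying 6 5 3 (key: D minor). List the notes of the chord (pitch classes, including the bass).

A third above D in this key is F.
A fifth above D in this key is A.
A sixth above D in this key is Bb.
Together with the bass D, this spells Bb major seventh in first inversion.

D, F, A, Bb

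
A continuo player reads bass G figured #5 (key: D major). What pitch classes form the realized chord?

The written figures #5 are shorthand for 5/3: the 3 is implied.
A third above G in this key is B.
A fifth above G in this key is D, raised to D# by the sharp.
Together with the bass G, this spells G augmented in root position.

G, B, D#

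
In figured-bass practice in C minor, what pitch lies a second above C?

D

Counting 1 letter step above C lands on D; in C minor, that letter is D.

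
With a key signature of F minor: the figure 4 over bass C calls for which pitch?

F

Counting 3 letter steps above C lands on F; in F minor, that letter is F.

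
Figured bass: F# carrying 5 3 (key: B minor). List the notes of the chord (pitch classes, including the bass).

F#, A, C#

A third above F# in this key is A.
A fifth above F# in this key is C#.
Together with the bass F#, this spells F# minor in root position.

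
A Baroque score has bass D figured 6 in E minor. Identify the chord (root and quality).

The figures 6 indicate a triad in first inversion.
In first inversion the root lies a sixth above the bass: a sixth above D in E minor is B.
The chord tones are D, F#, B, giving B minor.

B minor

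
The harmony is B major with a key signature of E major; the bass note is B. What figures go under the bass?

B is the root of B major, so the chord is in root position.
A triad in root position is figured 5/3, conventionally abbreviated (no figures — root-position triad).

no figures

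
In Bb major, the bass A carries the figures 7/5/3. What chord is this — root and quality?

The figures 7/5/3 indicate a seventh chord in root position.
In root position the bass is the root, so the root is A.
The chord tones are A, C, Eb, G, giving A half-diminished seventh.

A half-diminished seventh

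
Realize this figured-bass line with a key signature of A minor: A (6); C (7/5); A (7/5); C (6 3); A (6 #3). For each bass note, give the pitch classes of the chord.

A (6/3): A, C, F.
C (7/5/3): C, E, G, B.
A (7/5/3): A, C, E, G.
C (6/3): C, E, A.
A (6/#3): A, C#, F.

A, C, F | C, E, G, B | A, C, E, G | C, E, A | A, C#, F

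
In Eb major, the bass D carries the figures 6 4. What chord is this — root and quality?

The figures 6 4 indicate a triad in second inversion.
In second inversion the root lies a fourth above the bass: a fourth above D in Eb major is G.
The chord tones are D, G, Bb, giving G minor.

G minor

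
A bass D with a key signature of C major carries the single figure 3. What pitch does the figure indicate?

Counting 2 letter steps above D lands on F; in C major, that letter is F.

F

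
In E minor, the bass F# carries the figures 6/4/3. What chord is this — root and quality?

The figures 6/4/3 indicate a seventh chord in second inversion.
In second inversion the root lies a fourth above the bass: a fourth above F# in E minor is B.
The chord tones are F#, A, B, D, giving B minor seventh.

B minor seventh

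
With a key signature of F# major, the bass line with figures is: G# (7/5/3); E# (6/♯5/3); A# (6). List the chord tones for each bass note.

G#, B, D#, F# | E#, G#, B#, C# | A#, C#, F#

G# (7/5/3): G#, B, D#, F#.
E# (6/#5/3): E#, G#, B#, C#.
A# (6/3): A#, C#, F#.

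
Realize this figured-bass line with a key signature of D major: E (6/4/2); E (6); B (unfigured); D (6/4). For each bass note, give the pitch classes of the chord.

E (6/4/2): E, F#, A, C#.
E (6/3): E, G, C#.
B (5/3): B, D, F#.
D (6/4): D, G, B.

E, F#, A, C# | E, G, C# | B, D, F# | D, G, B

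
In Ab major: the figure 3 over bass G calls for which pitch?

Bb

Counting 2 letter steps above G lands on B; in Ab major, that letter is Bb.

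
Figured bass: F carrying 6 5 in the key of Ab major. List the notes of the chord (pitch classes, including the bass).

F, Ab, C, Db

The written figures 6 5 are shorthand for 6/5/3: the 3 is implied.
A third above F in this key is Ab.
A fifth above F in this key is C.
A sixth above F in this key is Db.
Together with the bass F, this spells Db major seventh in first inversion.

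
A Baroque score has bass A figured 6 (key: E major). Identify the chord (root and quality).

F# minor

The figures 6 indicate a triad in first inversion.
In first inversion the root lies a sixth above the bass: a sixth above A in E major is F#.
The chord tones are A, C#, F#, giving F# minor.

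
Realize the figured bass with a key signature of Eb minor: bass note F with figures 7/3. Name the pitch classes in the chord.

The written figures 7/3 are shorthand for 7/5/3: the 5 is implied.
A third above F in this key is Ab.
A fifth above F in this key is Cb.
A seventh above F in this key is Eb.
Together with the bass F, this spells F half-diminished seventh in root position.

F, Ab, Cb, Eb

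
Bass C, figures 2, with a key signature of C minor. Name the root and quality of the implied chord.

D half-diminished seventh

The figures 2 indicate a seventh chord in third inversion.
In third inversion the root lies a second above the bass: a second above C in C minor is D.
The chord tones are C, D, F, Ab, giving D half-diminished seventh.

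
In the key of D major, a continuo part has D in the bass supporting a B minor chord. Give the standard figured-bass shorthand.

6

D is the third of B minor, so the chord is in first inversion.
A triad in first inversion is figured 6/3, conventionally abbreviated 6.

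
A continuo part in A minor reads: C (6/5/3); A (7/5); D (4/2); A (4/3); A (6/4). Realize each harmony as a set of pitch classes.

C (6/5/3): C, E, G, A.
A (7/5/3): A, C, E, G.
D (6/4/2): D, E, G, B.
A (6/4/3): A, C, D, F.
A (6/4): A, D, F.

C, E, G, A | A, C, E, G | D, E, G, B | A, C, D, F | A, D, F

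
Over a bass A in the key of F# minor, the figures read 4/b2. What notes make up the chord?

A, Bb, D, F#

The written figures 4/b2 are shorthand for 6/4/2: the 6 is implied.
A second above A in this key is B, lowered to Bb by the flat.
A fourth above A in this key is D.
A sixth above A in this key is F#.
Together with the bass A, this spells Bb augmented major seventh in third inversion.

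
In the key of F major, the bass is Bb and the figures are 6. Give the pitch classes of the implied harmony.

Bb, D, G

The written figures 6 are shorthand for 6/3: the 3 is implied.
A third above Bb in this key is D.
A sixth above Bb in this key is G.
Together with the bass Bb, this spells G minor in first inversion.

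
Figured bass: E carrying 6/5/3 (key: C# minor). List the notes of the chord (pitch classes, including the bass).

E, G#, B, C#

A third above E in this key is G#.
A fifth above E in this key is B.
A sixth above E in this key is C#.
Together with the bass E, this spells C# minor seventh in first inversion.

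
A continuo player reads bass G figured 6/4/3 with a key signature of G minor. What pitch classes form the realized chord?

G, Bb, C, Eb

A third above G in this key is Bb.
A fourth above G in this key is C.
A sixth above G in this key is Eb.
Together with the bass G, this spells C minor seventh in second inversion.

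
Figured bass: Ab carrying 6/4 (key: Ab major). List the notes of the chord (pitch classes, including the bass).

Ab, Db, F

A fourth above Ab in this key is Db.
A sixth above Ab in this key is F.
Together with the bass Ab, this spells Db major in second inversion.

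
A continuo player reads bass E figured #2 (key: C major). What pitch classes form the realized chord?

E, F#, A, C

The written figures #2 are shorthand for 6/4/2: the 6/4 are implied.
A second above E in this key is F, raised to F# by the sharp.
A fourth above E in this key is A.
A sixth above E in this key is C.
Together with the bass E, this spells F# half-diminished seventh in third inversion.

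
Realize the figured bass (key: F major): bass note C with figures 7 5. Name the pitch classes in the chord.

The written figures 7 5 are shorthand for 7/5/3: the 3 is implied.
A third above C in this key is E.
A fifth above C in this key is G.
A seventh above C in this key is Bb.
Together with the bass C, this spells C dominant seventh in root position.

C, E, G, Bb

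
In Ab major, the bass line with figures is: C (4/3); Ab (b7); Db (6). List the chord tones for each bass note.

C, Eb, F, Ab | Ab, C, Eb, Gb | Db, F, Bb

C (6/4/3): C, Eb, F, Ab.
Ab (b7/5/3): Ab, C, Eb, Gb.
Db (6/3): Db, F, Bb.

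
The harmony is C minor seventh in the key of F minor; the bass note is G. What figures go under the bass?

4/3

G is the fifth of C minor seventh, so the chord is in second inversion.
A seventh chord in second inversion is figured 6/4/3, conventionally abbreviated 4/3.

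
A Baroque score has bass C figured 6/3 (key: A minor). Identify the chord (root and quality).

A minor

The figures 6/3 indicate a triad in first inversion.
In first inversion the root lies a sixth above the bass: a sixth above C in A minor is A.
The chord tones are C, E, A, giving A minor.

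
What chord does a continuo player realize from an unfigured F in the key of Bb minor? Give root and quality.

An unfigured bass indicates a triad in root position.
In root position the bass is the root, so the root is F.
The chord tones are F, Ab, C, giving F minor.

F minor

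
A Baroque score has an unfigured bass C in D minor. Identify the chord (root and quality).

C major

An unfigured bass indicates a triad in root position.
In root position the bass is the root, so the root is C.
The chord tones are C, E, G, giving C major.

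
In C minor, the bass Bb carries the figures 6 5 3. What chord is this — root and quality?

The figures 6 5 3 indicate a seventh chord in first inversion.
In first inversion the root lies a sixth above the bass: a sixth above Bb in C minor is G.
The chord tones are Bb, D, F, G, giving G minor seventh.

G minor seventh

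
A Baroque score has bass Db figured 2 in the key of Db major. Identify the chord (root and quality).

The figures 2 indicate a seventh chord in third inversion.
In third inversion the root lies a second above the bass: a second above Db in Db major is Eb.
The chord tones are Db, Eb, Gb, Bb, giving Eb minor seventh.

Eb minor seventh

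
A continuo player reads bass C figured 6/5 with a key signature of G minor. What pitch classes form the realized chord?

C, Eb, G, A

The written figures 6/5 are shorthand for 6/5/3: the 3 is implied.
A third above C in this key is Eb.
A fifth above C in this key is G.
A sixth above C in this key is A.
Together with the bass C, this spells A half-diminished seventh in first inversion.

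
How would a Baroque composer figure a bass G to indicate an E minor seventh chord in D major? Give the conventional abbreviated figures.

6/5

G is the third of E minor seventh, so the chord is in first inversion.
A seventh chord in first inversion is figured 6/5/3, conventionally abbreviated 6/5.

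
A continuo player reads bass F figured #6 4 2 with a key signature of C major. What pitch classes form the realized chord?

A second above F in this key is G.
A fourth above F in this key is B.
A sixth above F in this key is D, raised to D# by the sharp.
Together with the bass F, this spells G augmented seventh in third inversion.

F, G, B, D#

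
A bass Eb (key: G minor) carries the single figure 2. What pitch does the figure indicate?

Counting 1 letter step above Eb lands on F; in G minor, that letter is F.

F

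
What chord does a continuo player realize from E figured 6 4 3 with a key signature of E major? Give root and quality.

The figures 6 4 3 indicate a seventh chord in second inversion.
In second inversion the root lies a fourth above the bass: a fourth above E in E major is A.
The chord tones are E, G#, A, C#, giving A major seventh.

A major seventh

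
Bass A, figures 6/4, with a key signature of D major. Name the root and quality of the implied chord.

The figures 6/4 indicate a triad in second inversion.
In second inversion the root lies a fourth above the bass: a fourth above A in D major is D.
The chord tones are A, D, F#, giving D major.

D major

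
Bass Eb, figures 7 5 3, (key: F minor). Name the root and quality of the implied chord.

Eb dominant seventh

The figures 7 5 3 indicate a seventh chord in root position.
In root position the bass is the root, so the root is Eb.
The chord tones are Eb, G, Bb, Db, giving Eb dominant seventh.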